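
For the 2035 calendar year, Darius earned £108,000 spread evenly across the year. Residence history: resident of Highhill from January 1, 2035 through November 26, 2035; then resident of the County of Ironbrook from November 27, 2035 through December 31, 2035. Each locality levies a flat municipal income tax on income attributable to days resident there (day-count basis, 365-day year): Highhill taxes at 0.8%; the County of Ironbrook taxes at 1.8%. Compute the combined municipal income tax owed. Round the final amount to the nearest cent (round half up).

£967.56

Highhill, January 1 – November 26, 2035: 330 days → £108,000 × 0.8% × 330/365 = £781.1507
The County of Ironbrook, November 27 – December 31, 2035: 35 days → £108,000 × 1.8% × 35/365 = £186.4110
Total = £967.5616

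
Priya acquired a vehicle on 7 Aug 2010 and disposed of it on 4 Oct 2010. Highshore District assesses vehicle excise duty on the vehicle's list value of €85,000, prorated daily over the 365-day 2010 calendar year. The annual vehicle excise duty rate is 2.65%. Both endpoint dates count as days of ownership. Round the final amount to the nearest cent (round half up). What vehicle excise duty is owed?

€364.10

Days held (7 Aug – 4 Oct 2010): 59 out of 365
Tax = €85,000 × 2.65% × 59/365 = €364.1027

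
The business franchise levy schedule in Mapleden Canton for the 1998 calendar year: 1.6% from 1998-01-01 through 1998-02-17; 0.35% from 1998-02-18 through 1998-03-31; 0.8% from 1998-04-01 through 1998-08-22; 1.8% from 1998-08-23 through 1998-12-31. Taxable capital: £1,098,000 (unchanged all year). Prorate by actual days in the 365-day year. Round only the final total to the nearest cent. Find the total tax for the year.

1998-01-01 to 1998-02-17: 48 days at 1.6% → £1,098,000 × 1.6% × 48/365 = £2,310.3123
1998-02-18 to 1998-03-31: 42 days at 0.35% → £1,098,000 × 0.35% × 42/365 = £442.2082
1998-04-01 to 1998-08-22: 144 days at 0.8% → £1,098,000 × 0.8% × 144/365 = £3,465.4685
1998-08-23 to 1998-12-31: 131 days at 1.8% → £1,098,000 × 1.8% × 131/365 = £7,093.3808
Total = £13,311.3699

£13,311.37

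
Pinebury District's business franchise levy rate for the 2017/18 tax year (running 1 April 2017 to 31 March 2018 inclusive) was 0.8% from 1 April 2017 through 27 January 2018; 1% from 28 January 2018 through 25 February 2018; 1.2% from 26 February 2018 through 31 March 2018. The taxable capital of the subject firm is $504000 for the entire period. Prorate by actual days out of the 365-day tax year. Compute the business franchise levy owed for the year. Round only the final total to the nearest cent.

$4299.88

1 April 2017 – 27 January 2018: 302 days at 0.8% → $504000 × 0.8% × 302/365 = $3336.0658
28 January – 25 February 2018: 29 days at 1% → $504000 × 1% × 29/365 = $400.4384
26 February – 31 March 2018: 34 days at 1.2% → $504000 × 1.2% × 34/365 = $563.3753
Total = $4299.8795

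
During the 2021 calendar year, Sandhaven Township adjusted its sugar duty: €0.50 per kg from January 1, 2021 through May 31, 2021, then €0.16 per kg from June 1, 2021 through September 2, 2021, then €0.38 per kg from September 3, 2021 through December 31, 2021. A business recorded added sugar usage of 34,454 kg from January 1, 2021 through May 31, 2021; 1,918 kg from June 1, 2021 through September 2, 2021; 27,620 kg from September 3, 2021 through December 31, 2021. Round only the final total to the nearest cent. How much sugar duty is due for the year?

€28029.48

January 1 – May 31, 2021: 34,454 kg at €0.50/kg → €17227.00
June 1 – September 2, 2021: 1,918 kg at €0.16/kg → €306.88
September 3 – December 31, 2021: 27,620 kg at €0.38/kg → €10495.60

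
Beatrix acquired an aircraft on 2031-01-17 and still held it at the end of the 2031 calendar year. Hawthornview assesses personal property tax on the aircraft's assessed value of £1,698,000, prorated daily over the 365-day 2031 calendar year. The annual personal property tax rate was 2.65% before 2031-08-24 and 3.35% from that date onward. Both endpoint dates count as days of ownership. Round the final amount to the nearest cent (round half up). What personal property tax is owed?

£47,257.90

2031-01-17 to 2031-08-23: 219 days at 2.65% → £1,698,000 × 2.65% × 219/365 = £26,998.2000
2031-08-24 to 2031-12-31: 130 days at 3.35% → £1,698,000 × 3.35% × 130/365 = £20,259.6986
Total = £47,257.8986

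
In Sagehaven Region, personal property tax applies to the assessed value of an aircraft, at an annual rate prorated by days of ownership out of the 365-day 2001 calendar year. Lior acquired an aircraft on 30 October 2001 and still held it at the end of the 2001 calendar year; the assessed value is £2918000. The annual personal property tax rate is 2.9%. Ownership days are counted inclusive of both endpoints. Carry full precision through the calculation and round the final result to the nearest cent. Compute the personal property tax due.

Days held (30 October – 31 December 2001): 63 out of 365
Tax = £2918000 × 2.9% × 63/365 = £14605.9890

£14605.99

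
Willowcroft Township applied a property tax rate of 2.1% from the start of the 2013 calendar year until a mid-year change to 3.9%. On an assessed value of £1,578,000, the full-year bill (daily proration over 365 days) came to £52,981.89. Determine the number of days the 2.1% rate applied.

Let d = days at the first rate; then 365 − d days at the second rate.
£1,578,000 × [2.1%·d + 3.9%·(365−d)] / 365 = £52,981.89
Solving gives d = 110, so the new rate took effect on 21 April 2013.

110 days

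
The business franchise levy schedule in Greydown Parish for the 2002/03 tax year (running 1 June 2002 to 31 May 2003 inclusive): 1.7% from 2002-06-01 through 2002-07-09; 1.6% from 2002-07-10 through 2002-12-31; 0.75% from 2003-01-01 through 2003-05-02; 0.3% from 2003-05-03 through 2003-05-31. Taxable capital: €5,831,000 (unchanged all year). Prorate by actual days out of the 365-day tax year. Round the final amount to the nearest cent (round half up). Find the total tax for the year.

€71,329.90

2002-06-01 to 2002-07-09: 39 days at 1.7% → €5,831,000 × 1.7% × 39/365 = €10,591.6521
2002-07-10 to 2002-12-31: 175 days at 1.6% → €5,831,000 × 1.6% × 175/365 = €44,730.9589
2003-01-01 to 2003-05-02: 122 days at 0.75% → €5,831,000 × 0.75% × 122/365 = €14,617.4384
2003-05-03 to 2003-05-31: 29 days at 0.3% → €5,831,000 × 0.3% × 29/365 = €1,389.8548
Total = €71,329.9041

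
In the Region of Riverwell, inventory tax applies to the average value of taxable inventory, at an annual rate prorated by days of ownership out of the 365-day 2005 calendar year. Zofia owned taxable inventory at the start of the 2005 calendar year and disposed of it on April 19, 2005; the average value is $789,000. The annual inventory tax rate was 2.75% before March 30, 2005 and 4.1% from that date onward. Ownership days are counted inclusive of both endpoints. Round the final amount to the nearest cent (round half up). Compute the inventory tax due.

$7,092.35

January 1 – March 29, 2005: 88 days at 2.75% → $789,000 × 2.75% × 88/365 = $5,231.1781
March 30 – April 19, 2005: 21 days at 4.1% → $789,000 × 4.1% × 21/365 = $1,861.1753
Total = $7,092.3534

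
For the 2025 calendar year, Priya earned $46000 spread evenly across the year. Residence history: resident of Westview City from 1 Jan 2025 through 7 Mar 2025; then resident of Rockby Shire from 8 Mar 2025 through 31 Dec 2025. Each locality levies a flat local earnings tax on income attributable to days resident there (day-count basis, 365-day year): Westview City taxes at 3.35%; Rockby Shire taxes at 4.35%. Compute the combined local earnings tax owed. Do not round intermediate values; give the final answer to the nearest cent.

$1917.82

Westview City, 1 Jan – 7 Mar 2025: 66 days → $46000 × 3.35% × 66/365 = $278.6466
Rockby Shire, 8 Mar – 31 Dec 2025: 299 days → $46000 × 4.35% × 299/365 = $1639.1753
Total = $1917.8219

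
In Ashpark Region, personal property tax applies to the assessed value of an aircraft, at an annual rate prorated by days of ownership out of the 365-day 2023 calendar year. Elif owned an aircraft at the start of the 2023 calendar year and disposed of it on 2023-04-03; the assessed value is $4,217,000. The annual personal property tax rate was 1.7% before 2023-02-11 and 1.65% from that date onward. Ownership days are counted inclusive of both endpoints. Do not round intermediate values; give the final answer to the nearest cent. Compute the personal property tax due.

$17,965.58

2023-01-01 to 2023-02-10: 41 days at 1.7% → $4,217,000 × 1.7% × 41/365 = $8,052.7370
2023-02-11 to 2023-04-03: 52 days at 1.65% → $4,217,000 × 1.65% × 52/365 = $9,912.8384
Total = $17,965.5753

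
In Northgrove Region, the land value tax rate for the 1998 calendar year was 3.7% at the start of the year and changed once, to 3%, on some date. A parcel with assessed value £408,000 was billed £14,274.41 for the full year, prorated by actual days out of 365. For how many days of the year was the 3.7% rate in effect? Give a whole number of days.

260 days

Let d = days at the first rate; then 365 − d days at the second rate.
£408,000 × [3.7%·d + 3%·(365−d)] / 365 = £14,274.41
Solving gives d = 260, so the new rate took effect on 18 September 1998.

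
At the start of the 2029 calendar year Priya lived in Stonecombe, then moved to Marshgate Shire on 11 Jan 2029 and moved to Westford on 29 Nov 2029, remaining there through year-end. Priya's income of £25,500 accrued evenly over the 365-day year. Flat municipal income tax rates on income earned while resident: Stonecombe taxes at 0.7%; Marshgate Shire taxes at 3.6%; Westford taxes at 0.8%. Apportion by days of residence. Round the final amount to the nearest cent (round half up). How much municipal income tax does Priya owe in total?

Stonecombe, 1 Jan – 10 Jan 2029: 10 days → £25,500 × 0.7% × 10/365 = £4.8904
Marshgate Shire, 11 Jan – 28 Nov 2029: 322 days → £25,500 × 3.6% × 322/365 = £809.8521
Westford, 29 Nov – 31 Dec 2029: 33 days → £25,500 × 0.8% × 33/365 = £18.4438
Total = £833.1863

£833.19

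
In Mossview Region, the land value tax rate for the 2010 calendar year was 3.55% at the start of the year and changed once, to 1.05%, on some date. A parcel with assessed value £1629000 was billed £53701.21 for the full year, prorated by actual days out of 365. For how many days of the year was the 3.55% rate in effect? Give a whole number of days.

Let d = days at the first rate; then 365 − d days at the second rate.
£1629000 × [3.55%·d + 1.05%·(365−d)] / 365 = £53701.21
Solving gives d = 328, so the new rate took effect on November 25, 2010.

328 days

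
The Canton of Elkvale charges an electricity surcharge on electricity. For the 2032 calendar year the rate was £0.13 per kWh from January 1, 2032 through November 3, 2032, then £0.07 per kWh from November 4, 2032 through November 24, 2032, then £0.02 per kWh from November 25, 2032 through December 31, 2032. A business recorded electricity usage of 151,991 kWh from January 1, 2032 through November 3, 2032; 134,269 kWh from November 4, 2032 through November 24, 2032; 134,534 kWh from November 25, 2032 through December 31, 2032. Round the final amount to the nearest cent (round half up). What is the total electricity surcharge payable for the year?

£31,848.34

January 1 – November 3, 2032: 151,991 kWh at £0.13/kWh → £19,758.83
November 4 – November 24, 2032: 134,269 kWh at £0.07/kWh → £9,398.83
November 25 – December 31, 2032: 134,534 kWh at £0.02/kWh → £2,690.68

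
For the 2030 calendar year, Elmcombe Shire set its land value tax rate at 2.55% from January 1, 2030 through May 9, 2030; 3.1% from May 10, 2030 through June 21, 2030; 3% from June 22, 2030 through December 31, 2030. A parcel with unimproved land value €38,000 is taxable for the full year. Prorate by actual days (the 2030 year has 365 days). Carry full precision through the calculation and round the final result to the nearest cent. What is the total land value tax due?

€1,084.04

January 1 – May 9, 2030: 129 days at 2.55% → €38,000 × 2.55% × 129/365 = €342.4685
May 10 – June 21, 2030: 43 days at 3.1% → €38,000 × 3.1% × 43/365 = €138.7781
June 22 – December 31, 2030: 193 days at 3% → €38,000 × 3% × 193/365 = €602.7945
Total = €1,084.0411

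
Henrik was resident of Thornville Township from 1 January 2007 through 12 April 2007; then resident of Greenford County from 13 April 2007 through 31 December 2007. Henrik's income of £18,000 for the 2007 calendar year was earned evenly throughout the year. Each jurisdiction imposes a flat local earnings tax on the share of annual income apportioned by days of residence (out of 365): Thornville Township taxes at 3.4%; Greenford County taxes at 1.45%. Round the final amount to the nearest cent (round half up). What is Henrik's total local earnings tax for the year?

£359.09

Thornville Township, 1 January – 12 April 2007: 102 days → £18,000 × 3.4% × 102/365 = £171.0247
Greenford County, 13 April – 31 December 2007: 263 days → £18,000 × 1.45% × 263/365 = £188.0630
Total = £359.0877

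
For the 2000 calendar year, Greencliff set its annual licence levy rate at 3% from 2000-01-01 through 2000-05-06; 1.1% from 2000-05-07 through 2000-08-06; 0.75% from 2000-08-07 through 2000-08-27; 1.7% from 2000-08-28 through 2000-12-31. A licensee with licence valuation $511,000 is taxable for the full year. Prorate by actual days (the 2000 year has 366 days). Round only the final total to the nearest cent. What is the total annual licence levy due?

2000-01-01 to 2000-05-06: 127 days at 3% → $511,000 × 3% × 127/366 = $5,319.4262
2000-05-07 to 2000-08-06: 92 days at 1.1% → $511,000 × 1.1% × 92/366 = $1,412.9290
2000-08-07 to 2000-08-27: 21 days at 0.75% → $511,000 × 0.75% × 21/366 = $219.8975
2000-08-28 to 2000-12-31: 126 days at 1.7% → $511,000 × 1.7% × 126/366 = $2,990.6066
Total = $9,942.8593

$9,942.86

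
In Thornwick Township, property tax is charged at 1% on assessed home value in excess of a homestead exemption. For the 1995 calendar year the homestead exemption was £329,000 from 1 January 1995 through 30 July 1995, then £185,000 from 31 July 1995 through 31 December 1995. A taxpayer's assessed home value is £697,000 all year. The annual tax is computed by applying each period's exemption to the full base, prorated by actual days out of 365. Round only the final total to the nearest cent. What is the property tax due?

1 January – 30 July 1995: 211 days, exemption £329,000 → (£697,000 − £329,000) × 1% × 211/365 = £2,127.3425
31 July – 31 December 1995: 154 days, exemption £185,000 → (£697,000 − £185,000) × 1% × 154/365 = £2,160.2192
Total = £4,287.5616

£4,287.56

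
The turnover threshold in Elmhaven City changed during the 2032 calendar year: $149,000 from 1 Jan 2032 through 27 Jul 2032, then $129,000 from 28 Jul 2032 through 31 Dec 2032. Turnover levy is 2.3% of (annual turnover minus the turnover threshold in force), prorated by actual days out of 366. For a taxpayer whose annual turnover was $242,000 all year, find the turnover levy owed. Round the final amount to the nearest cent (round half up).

1 Jan – 27 Jul 2032: 209 days, exemption $149,000 → ($242,000 − $149,000) × 2.3% × 209/366 = $1,221.4508
28 Jul – 31 Dec 2032: 157 days, exemption $129,000 → ($242,000 − $129,000) × 2.3% × 157/366 = $1,114.8716
Total = $2,336.3224

$2,336.32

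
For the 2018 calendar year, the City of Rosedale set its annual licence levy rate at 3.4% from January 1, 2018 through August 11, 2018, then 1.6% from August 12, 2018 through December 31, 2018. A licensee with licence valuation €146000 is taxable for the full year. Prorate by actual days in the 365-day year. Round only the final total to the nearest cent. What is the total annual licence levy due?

€3941.60

January 1 – August 11, 2018: 223 days at 3.4% → €146000 × 3.4% × 223/365 = €3032.8000
August 12 – December 31, 2018: 142 days at 1.6% → €146000 × 1.6% × 142/365 = €908.8000
Total = €3941.6000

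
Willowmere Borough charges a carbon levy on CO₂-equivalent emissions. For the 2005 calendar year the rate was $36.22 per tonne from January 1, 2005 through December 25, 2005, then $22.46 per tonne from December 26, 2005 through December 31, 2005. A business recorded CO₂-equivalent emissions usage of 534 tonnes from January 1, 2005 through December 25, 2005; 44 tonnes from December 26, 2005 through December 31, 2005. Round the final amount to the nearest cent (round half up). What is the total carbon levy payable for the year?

January 1 – December 25, 2005: 534 tonnes at $36.22/tonne → $19,341.48
December 26 – December 31, 2005: 44 tonnes at $22.46/tonne → $988.24

$20,329.72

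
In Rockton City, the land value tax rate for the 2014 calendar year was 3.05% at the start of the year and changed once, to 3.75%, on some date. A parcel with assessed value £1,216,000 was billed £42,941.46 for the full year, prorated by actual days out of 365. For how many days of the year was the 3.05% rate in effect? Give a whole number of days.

114 days

Let d = days at the first rate; then 365 − d days at the second rate.
£1,216,000 × [3.05%·d + 3.75%·(365−d)] / 365 = £42,941.46
Solving gives d = 114, so the new rate took effect on 25 Apr 2014.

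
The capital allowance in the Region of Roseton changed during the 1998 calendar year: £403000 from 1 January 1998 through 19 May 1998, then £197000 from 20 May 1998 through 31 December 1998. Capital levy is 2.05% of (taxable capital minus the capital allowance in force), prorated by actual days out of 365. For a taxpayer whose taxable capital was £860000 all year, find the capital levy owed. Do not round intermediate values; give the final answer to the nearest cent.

1 January – 19 May 1998: 139 days, exemption £403000 → (£860000 − £403000) × 2.05% × 139/365 = £3567.7301
20 May – 31 December 1998: 226 days, exemption £197000 → (£860000 − £197000) × 2.05% × 226/365 = £8415.5589
Total = £11983.2890

£11983.29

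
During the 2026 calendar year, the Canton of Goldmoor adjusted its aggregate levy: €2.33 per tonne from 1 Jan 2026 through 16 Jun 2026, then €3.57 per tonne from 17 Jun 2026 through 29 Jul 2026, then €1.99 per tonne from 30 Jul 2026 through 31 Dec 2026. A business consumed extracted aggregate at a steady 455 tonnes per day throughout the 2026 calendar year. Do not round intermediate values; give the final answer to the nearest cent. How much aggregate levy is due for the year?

1 Jan – 16 Jun 2026: 167 days × 455 tonnes/day = 75,985 tonnes at €2.33/tonne → €177,045.05
17 Jun – 29 Jul 2026: 43 days × 455 tonnes/day = 19,565 tonnes at €3.57/tonne → €69,847.05
30 Jul – 31 Dec 2026: 155 days × 455 tonnes/day = 70,525 tonnes at €1.99/tonne → €140,344.75

€387,236.85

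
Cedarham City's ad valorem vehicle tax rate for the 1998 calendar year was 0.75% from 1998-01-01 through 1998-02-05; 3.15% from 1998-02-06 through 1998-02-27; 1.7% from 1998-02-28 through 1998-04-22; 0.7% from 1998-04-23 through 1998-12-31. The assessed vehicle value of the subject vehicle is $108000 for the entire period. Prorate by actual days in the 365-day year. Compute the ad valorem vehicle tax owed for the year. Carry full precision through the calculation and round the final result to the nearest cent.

$1080.59

1998-01-01 to 1998-02-05: 36 days at 0.75% → $108000 × 0.75% × 36/365 = $79.8904
1998-02-06 to 1998-02-27: 22 days at 3.15% → $108000 × 3.15% × 22/365 = $205.0521
1998-02-28 to 1998-04-22: 54 days at 1.7% → $108000 × 1.7% × 54/365 = $271.6274
1998-04-23 to 1998-12-31: 253 days at 0.7% → $108000 × 0.7% × 253/365 = $524.0219
Total = $1080.5918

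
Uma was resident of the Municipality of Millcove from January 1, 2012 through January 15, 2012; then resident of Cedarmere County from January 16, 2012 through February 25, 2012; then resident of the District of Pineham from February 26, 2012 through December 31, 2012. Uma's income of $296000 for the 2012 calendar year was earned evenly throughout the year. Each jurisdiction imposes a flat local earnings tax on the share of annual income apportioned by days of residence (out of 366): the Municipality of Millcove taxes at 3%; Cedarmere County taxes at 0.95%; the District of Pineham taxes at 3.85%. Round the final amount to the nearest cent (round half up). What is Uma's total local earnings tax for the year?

$10331.29

The Municipality of Millcove, January 1 – January 15, 2012: 15 days → $296000 × 3% × 15/366 = $363.9344
Cedarmere County, January 16 – February 25, 2012: 41 days → $296000 × 0.95% × 41/366 = $315.0055
The District of Pineham, February 26 – December 31, 2012: 310 days → $296000 × 3.85% × 310/366 = $9652.3497
Total = $10331.2896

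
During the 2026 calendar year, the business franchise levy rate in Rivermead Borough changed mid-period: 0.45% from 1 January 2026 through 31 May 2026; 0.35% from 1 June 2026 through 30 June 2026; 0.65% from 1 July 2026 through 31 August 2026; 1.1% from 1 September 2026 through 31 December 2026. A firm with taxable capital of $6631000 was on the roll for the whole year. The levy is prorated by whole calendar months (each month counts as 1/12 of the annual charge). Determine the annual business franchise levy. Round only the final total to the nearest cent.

$45864.42

1 January – 31 May 2026: 5 months at 0.45% → $6631000 × 0.45% × 5/12 = $12433.1250
1 June – 30 June 2026: 1 month at 0.35% → $6631000 × 0.35% × 1/12 = $1934.0417
1 July – 31 August 2026: 2 months at 0.65% → $6631000 × 0.65% × 2/12 = $7183.5833
1 September – 31 December 2026: 4 months at 1.1% → $6631000 × 1.1% × 4/12 = $24313.6667
Total = $45864.4167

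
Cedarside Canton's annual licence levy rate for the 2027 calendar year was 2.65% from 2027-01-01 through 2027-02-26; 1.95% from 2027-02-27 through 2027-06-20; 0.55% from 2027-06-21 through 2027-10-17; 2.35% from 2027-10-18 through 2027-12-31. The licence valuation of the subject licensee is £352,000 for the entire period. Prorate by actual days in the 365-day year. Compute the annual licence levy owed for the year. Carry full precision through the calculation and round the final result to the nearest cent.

2027-01-01 to 2027-02-26: 57 days at 2.65% → £352,000 × 2.65% × 57/365 = £1,456.7014
2027-02-27 to 2027-06-20: 114 days at 1.95% → £352,000 × 1.95% × 114/365 = £2,143.8247
2027-06-21 to 2027-10-17: 119 days at 0.55% → £352,000 × 0.55% × 119/365 = £631.1890
2027-10-18 to 2027-12-31: 75 days at 2.35% → £352,000 × 2.35% × 75/365 = £1,699.7260
Total = £5,931.4411

£5,931.44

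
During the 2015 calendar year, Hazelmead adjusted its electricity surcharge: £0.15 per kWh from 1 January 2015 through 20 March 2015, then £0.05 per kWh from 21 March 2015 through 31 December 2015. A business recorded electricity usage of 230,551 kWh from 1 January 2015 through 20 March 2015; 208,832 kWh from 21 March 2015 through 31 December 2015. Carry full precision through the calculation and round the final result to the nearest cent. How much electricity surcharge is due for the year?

1 January – 20 March 2015: 230,551 kWh at £0.15/kWh → £34582.65
21 March – 31 December 2015: 208,832 kWh at £0.05/kWh → £10441.60

£45024.25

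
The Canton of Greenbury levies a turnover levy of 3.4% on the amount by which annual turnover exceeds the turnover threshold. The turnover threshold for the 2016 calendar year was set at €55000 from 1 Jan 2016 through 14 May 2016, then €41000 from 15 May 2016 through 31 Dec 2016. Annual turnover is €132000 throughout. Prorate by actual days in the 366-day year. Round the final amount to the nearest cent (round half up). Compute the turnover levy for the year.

€2918.43

1 Jan – 14 May 2016: 135 days, exemption €55000 → (€132000 − €55000) × 3.4% × 135/366 = €965.6557
15 May – 31 Dec 2016: 231 days, exemption €41000 → (€132000 − €41000) × 3.4% × 231/366 = €1952.7705
Total = €2918.4262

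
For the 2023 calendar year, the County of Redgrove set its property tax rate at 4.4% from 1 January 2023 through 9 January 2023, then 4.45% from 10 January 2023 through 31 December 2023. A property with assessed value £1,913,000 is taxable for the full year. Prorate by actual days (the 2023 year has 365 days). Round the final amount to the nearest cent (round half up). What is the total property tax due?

£85,104.92

1 January – 9 January 2023: 9 days at 4.4% → £1,913,000 × 4.4% × 9/365 = £2,075.4740
10 January – 31 December 2023: 356 days at 4.45% → £1,913,000 × 4.45% × 356/365 = £83,029.4411
Total = £85,104.9151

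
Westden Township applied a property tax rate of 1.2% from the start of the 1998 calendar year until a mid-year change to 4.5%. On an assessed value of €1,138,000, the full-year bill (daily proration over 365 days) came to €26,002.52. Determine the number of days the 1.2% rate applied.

Let d = days at the first rate; then 365 − d days at the second rate.
€1,138,000 × [1.2%·d + 4.5%·(365−d)] / 365 = €26,002.52
Solving gives d = 245, so the new rate took effect on 3 September 1998.

245 days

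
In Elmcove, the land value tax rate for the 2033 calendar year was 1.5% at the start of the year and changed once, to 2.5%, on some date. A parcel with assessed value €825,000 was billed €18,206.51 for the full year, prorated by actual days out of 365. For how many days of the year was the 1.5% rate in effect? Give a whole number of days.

Let d = days at the first rate; then 365 − d days at the second rate.
€825,000 × [1.5%·d + 2.5%·(365−d)] / 365 = €18,206.51
Solving gives d = 107, so the new rate took effect on 18 April 2033.

107 days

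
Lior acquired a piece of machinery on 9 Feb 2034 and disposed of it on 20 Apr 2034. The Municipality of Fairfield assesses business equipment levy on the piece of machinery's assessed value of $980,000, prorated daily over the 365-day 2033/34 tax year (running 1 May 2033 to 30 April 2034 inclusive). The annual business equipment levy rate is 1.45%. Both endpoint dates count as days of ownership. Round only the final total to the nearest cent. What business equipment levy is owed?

Days held (9 Feb – 20 Apr 2034): 71 out of 365
Tax = $980,000 × 1.45% × 71/365 = $2,764.1370

$2,764.14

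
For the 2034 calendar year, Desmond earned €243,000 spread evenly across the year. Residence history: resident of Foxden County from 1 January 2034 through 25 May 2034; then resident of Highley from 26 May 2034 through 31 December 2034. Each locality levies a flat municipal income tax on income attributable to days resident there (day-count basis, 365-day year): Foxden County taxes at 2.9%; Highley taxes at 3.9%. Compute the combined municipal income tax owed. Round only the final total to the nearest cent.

Foxden County, 1 January – 25 May 2034: 145 days → €243,000 × 2.9% × 145/365 = €2,799.4932
Highley, 26 May – 31 December 2034: 220 days → €243,000 × 3.9% × 220/365 = €5,712.1644
Total = €8,511.6575

€8,511.66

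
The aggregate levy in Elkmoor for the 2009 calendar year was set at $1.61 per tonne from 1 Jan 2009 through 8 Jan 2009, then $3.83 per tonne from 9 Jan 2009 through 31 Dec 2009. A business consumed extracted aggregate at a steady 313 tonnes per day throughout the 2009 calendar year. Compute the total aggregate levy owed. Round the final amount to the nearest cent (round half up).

$431,999.47

1 Jan – 8 Jan 2009: 8 days × 313 tonnes/day = 2,504 tonnes at $1.61/tonne → $4,031.44
9 Jan – 31 Dec 2009: 357 days × 313 tonnes/day = 111,741 tonnes at $3.83/tonne → $427,968.03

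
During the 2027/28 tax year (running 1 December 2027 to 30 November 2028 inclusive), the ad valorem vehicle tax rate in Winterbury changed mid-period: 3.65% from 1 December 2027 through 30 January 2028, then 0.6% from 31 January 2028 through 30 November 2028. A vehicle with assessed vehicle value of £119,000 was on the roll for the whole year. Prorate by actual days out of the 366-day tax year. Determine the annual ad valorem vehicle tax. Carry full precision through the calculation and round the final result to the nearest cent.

£1,318.92

1 December 2027 – 30 January 2028: 61 days at 3.65% → £119,000 × 3.65% × 61/366 = £723.9167
31 January – 30 November 2028: 305 days at 0.6% → £119,000 × 0.6% × 305/366 = £595.0000
Total = £1,318.9167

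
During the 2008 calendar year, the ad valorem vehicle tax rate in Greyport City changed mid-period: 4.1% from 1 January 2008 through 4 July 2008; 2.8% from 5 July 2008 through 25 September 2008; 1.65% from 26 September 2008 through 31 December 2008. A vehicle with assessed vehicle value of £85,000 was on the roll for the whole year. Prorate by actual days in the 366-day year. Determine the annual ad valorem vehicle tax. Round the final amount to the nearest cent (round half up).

£2,682.49

1 January – 4 July 2008: 186 days at 4.1% → £85,000 × 4.1% × 186/366 = £1,771.0656
5 July – 25 September 2008: 83 days at 2.8% → £85,000 × 2.8% × 83/366 = £539.7268
26 September – 31 December 2008: 97 days at 1.65% → £85,000 × 1.65% × 97/366 = £371.7008
Total = £2,682.4932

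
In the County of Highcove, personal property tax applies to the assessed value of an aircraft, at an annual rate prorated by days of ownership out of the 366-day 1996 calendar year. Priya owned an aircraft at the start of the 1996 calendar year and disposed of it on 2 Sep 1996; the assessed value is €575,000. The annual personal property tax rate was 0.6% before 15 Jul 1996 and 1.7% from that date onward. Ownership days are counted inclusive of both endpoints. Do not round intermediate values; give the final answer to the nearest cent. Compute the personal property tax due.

€3,182.92

1 Jan – 14 Jul 1996: 196 days at 0.6% → €575,000 × 0.6% × 196/366 = €1,847.5410
15 Jul – 2 Sep 1996: 50 days at 1.7% → €575,000 × 1.7% × 50/366 = €1,335.3825
Total = €3,182.9235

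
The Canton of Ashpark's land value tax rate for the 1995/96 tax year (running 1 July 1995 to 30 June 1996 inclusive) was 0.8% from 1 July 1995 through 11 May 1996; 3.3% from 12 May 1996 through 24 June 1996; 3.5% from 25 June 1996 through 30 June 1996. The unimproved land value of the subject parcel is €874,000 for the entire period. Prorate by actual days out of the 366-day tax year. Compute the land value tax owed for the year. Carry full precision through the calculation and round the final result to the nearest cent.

1 July 1995 – 11 May 1996: 316 days at 0.8% → €874,000 × 0.8% × 316/366 = €6,036.8087
12 May – 24 June 1996: 44 days at 3.3% → €874,000 × 3.3% × 44/366 = €3,467.3443
25 June – 30 June 1996: 6 days at 3.5% → €874,000 × 3.5% × 6/366 = €501.4754
Total = €10,005.6284

€10,005.63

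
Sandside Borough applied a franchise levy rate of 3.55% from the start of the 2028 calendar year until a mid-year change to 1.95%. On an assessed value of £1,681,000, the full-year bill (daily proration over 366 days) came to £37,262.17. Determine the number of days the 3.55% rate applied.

Let d = days at the first rate; then 366 − d days at the second rate.
£1,681,000 × [3.55%·d + 1.95%·(366−d)] / 366 = £37,262.17
Solving gives d = 61, so the new rate took effect on March 2, 2028.

61 days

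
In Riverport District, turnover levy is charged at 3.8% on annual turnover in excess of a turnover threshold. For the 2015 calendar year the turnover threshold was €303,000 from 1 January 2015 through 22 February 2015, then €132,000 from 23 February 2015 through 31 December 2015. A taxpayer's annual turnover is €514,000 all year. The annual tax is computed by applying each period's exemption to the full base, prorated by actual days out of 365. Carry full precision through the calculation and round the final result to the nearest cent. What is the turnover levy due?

€13,572.45

1 January – 22 February 2015: 53 days, exemption €303,000 → (€514,000 − €303,000) × 3.8% × 53/365 = €1,164.2575
23 February – 31 December 2015: 312 days, exemption €132,000 → (€514,000 − €132,000) × 3.8% × 312/365 = €12,408.1973
Total = €13,572.4548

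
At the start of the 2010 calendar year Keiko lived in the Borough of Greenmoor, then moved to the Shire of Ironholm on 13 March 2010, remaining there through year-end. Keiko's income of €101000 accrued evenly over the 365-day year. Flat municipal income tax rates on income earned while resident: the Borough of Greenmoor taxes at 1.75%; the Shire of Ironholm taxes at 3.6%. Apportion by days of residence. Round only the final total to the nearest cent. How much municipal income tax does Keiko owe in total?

The Borough of Greenmoor, 1 January – 12 March 2010: 71 days → €101000 × 1.75% × 71/365 = €343.8151
The Shire of Ironholm, 13 March – 31 December 2010: 294 days → €101000 × 3.6% × 294/365 = €2928.7233
Total = €3272.5384

€3272.54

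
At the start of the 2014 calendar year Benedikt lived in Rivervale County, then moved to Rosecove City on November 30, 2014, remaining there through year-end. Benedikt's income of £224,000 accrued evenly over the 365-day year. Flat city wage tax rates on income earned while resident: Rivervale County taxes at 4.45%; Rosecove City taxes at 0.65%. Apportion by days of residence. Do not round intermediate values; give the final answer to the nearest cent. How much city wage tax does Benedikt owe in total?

Rivervale County, January 1 – November 29, 2014: 333 days → £224,000 × 4.45% × 333/365 = £9,094.0932
Rosecove City, November 30 – December 31, 2014: 32 days → £224,000 × 0.65% × 32/365 = £127.6493
Total = £9,221.7425

£9,221.74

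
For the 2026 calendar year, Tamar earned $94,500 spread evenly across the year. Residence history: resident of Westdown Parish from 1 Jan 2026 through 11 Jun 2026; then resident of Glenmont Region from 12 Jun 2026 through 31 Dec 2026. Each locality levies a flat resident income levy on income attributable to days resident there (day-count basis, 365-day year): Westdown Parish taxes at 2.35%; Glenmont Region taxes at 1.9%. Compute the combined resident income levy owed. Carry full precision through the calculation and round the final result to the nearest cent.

Westdown Parish, 1 Jan – 11 Jun 2026: 162 days → $94,500 × 2.35% × 162/365 = $985.6479
Glenmont Region, 12 Jun – 31 Dec 2026: 203 days → $94,500 × 1.9% × 203/365 = $998.5932
Total = $1,984.2411

$1,984.24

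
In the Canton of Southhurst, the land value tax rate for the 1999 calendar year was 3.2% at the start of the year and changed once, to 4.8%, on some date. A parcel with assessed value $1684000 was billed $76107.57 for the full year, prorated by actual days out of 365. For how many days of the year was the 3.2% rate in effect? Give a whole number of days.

Let d = days at the first rate; then 365 − d days at the second rate.
$1684000 × [3.2%·d + 4.8%·(365−d)] / 365 = $76107.57
Solving gives d = 64, so the new rate took effect on 6 Mar 1999.

64 days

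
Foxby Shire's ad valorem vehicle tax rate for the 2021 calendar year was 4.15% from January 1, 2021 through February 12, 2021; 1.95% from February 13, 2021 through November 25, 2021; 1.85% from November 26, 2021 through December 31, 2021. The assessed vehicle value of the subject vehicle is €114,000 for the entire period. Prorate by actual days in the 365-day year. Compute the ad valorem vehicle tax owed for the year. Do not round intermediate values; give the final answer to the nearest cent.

January 1 – February 12, 2021: 43 days at 4.15% → €114,000 × 4.15% × 43/365 = €557.3507
February 13 – November 25, 2021: 286 days at 1.95% → €114,000 × 1.95% × 286/365 = €1,741.8575
November 26 – December 31, 2021: 36 days at 1.85% → €114,000 × 1.85% × 36/365 = €208.0110
Total = €2,507.2192

€2,507.22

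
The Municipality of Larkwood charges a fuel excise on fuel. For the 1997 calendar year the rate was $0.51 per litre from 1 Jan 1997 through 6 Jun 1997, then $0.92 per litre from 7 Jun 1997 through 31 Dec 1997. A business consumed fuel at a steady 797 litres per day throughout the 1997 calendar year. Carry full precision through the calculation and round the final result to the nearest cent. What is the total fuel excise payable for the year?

$216,329.71

1 Jan – 6 Jun 1997: 157 days × 797 litres/day = 125,129 litres at $0.51/litre → $63,815.79
7 Jun – 31 Dec 1997: 208 days × 797 litres/day = 165,776 litres at $0.92/litre → $152,513.92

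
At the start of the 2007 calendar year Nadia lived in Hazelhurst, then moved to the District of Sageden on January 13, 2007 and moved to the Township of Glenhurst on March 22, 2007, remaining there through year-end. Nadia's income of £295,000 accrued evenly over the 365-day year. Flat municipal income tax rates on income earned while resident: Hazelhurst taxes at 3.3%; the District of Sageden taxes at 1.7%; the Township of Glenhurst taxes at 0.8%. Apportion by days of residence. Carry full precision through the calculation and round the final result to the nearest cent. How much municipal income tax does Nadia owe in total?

£3,097.10

Hazelhurst, January 1 – January 12, 2007: 12 days → £295,000 × 3.3% × 12/365 = £320.0548
The District of Sageden, January 13 – March 21, 2007: 68 days → £295,000 × 1.7% × 68/365 = £934.3014
The Township of Glenhurst, March 22 – December 31, 2007: 285 days → £295,000 × 0.8% × 285/365 = £1,842.7397
Total = £3,097.0959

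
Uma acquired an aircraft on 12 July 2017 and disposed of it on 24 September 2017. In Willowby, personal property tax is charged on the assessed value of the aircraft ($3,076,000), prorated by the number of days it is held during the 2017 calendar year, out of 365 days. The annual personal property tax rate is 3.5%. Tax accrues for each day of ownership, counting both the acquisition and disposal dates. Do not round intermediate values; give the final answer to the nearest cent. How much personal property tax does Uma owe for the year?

Days held (12 July – 24 September 2017): 75 out of 365
Tax = $3,076,000 × 3.5% × 75/365 = $22,121.9178

$22,121.92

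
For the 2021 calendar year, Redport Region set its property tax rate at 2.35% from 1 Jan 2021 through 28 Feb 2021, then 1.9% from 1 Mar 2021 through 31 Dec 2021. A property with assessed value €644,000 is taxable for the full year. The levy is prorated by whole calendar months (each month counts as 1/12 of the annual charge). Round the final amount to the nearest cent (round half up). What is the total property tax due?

€12,719.00

1 Jan – 28 Feb 2021: 2 months at 2.35% → €644,000 × 2.35% × 2/12 = €2,522.3333
1 Mar – 31 Dec 2021: 10 months at 1.9% → €644,000 × 1.9% × 10/12 = €10,196.6667
Total = €12,719.0000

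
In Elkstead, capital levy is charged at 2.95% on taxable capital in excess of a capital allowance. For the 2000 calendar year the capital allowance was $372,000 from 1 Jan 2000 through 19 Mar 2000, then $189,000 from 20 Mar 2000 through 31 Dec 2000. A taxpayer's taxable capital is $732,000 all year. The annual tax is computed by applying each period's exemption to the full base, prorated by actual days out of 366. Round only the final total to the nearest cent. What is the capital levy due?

$14,853.25

1 Jan – 19 Mar 2000: 79 days, exemption $372,000 → ($732,000 − $372,000) × 2.95% × 79/366 = $2,292.2951
20 Mar – 31 Dec 2000: 287 days, exemption $189,000 → ($732,000 − $189,000) × 2.95% × 287/366 = $12,560.9549
Total = $14,853.2500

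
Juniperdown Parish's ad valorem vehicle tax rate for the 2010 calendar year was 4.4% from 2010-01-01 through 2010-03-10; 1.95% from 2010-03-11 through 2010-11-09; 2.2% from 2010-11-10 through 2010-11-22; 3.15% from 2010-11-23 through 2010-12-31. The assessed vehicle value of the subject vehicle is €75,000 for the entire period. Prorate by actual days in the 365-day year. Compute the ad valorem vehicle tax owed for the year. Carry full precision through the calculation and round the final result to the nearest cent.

€1,912.71

2010-01-01 to 2010-03-10: 69 days at 4.4% → €75,000 × 4.4% × 69/365 = €623.8356
2010-03-11 to 2010-11-09: 244 days at 1.95% → €75,000 × 1.95% × 244/365 = €977.6712
2010-11-10 to 2010-11-22: 13 days at 2.2% → €75,000 × 2.2% × 13/365 = €58.7671
2010-11-23 to 2010-12-31: 39 days at 3.15% → €75,000 × 3.15% × 39/365 = €252.4315
Total = €1,912.7055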